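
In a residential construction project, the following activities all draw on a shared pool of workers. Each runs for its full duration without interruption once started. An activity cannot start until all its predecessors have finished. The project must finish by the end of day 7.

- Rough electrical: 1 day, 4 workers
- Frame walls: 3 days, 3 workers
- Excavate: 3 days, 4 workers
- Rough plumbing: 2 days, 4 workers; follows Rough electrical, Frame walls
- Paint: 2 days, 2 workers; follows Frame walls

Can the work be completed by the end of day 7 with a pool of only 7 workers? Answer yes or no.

Schedule Rough electrical@1, Frame walls@1, Excavate@2, Rough plumbing@5, Paint@4: d1:7  d2:7  d3:7  d4:6  d5:6  d6:4  d7:0 — peak 7 ≤ 7.

yes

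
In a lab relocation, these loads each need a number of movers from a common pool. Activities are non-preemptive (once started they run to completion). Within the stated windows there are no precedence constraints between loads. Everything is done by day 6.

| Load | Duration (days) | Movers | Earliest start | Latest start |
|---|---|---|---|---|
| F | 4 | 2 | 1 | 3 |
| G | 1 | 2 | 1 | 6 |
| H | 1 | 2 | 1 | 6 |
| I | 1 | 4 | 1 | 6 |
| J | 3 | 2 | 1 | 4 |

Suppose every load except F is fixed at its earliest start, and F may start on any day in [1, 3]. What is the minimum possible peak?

10

F@1: d1:12  d2:4  d3:4  d4:2  d5:0  d6:0 → peak 12
F@2: d1:10  d2:4  d3:4  d4:2  d5:2  d6:0 → peak 10
F@3: d1:10  d2:2  d3:4  d4:2  d5:2  d6:2 → peak 10
Best is F@2, peak 10.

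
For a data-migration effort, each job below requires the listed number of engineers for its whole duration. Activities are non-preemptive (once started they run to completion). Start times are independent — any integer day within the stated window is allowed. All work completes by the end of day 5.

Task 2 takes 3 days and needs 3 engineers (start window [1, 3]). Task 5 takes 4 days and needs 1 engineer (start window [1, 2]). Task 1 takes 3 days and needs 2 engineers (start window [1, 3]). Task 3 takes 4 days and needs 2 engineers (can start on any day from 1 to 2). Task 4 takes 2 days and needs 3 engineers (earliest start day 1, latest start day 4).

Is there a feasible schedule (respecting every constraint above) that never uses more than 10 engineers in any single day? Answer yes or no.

yes

Schedule Task 2@1, Task 5@1, Task 1@1, Task 3@1, Task 4@4: d1:8  d2:8  d3:8  d4:6  d5:3 — peak 8 ≤ 10.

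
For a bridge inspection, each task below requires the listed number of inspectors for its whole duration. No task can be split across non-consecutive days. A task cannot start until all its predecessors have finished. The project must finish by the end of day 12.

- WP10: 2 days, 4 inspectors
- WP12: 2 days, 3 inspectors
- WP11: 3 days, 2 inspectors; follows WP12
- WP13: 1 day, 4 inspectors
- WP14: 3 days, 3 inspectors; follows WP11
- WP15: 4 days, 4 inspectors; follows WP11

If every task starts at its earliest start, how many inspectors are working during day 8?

At early start, day 8 has: WP14, WP15.
Demand: 3 + 4 = 7.

7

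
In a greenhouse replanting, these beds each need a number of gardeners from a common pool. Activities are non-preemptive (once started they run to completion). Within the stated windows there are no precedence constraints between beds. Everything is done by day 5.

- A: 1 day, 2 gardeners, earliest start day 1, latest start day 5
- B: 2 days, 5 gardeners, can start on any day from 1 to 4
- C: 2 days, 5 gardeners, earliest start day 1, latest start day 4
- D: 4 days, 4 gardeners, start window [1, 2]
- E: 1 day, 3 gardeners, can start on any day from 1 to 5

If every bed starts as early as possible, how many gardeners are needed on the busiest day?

Early-start schedule: A@1, B@1, C@1, D@1, E@1.
Load per day: day 1: 19, day 2: 14, day 3: 4, day 4: 4, day 5: 0.
Peak is 19.

19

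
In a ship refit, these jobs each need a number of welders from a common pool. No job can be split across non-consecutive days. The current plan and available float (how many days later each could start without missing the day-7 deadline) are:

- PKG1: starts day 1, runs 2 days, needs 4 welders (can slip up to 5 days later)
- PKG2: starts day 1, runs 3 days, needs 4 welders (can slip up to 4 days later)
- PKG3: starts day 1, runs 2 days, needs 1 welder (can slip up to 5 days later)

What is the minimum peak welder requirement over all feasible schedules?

4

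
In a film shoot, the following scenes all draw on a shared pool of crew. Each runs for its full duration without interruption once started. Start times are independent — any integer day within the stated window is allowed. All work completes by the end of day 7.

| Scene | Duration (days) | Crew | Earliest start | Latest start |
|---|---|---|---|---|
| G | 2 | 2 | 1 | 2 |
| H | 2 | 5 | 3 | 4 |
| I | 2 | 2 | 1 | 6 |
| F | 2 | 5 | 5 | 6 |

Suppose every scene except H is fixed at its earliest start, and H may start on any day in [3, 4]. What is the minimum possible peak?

5

H@3: d1:4  d2:4  d3:5  d4:5  d5:5  d6:5  d7:0 → peak 5
H@4: d1:4  d2:4  d3:0  d4:5  d5:10  d6:5  d7:0 → peak 10
Best is H@3, peak 5.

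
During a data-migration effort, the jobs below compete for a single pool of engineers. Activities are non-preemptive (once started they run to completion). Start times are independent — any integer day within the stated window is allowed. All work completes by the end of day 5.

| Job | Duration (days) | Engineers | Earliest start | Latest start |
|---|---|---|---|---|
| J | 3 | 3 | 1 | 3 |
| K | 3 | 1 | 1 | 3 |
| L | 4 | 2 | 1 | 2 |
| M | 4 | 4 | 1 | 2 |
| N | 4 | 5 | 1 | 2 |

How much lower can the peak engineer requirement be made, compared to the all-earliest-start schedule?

0

Early-start peak: d1:15  d2:15  d3:15  d4:11  d5:0 ⇒ 15.
Leveled (J@1, K@1, L@1, M@1, N@1): d1:15  d2:15  d3:15  d4:11  d5:0 ⇒ 15.
Reduction 15 − 15 = 0.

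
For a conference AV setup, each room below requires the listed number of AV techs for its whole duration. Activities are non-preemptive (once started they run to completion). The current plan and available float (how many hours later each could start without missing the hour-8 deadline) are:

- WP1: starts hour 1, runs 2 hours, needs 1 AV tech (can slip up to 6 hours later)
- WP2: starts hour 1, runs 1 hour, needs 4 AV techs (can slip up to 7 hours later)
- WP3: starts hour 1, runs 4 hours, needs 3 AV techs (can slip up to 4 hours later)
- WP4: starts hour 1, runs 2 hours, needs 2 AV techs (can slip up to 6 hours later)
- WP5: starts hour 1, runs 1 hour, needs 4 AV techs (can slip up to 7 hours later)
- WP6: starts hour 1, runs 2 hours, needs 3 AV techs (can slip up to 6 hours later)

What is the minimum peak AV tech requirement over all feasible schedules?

Early-start (WP1@1, WP2@1, WP3@1, WP4@1, WP5@1, WP6@1) gives peak 17: h1:17  h2:9  h3:3  h4:3  h5:0  h6:0  h7:0  h8:0.
Shift WP3→2, WP4→3, WP5→6, WP6→7.
Schedule WP1@1, WP2@1, WP3@2, WP4@3, WP5@6, WP6@7: h1:5  h2:4  h3:5  h4:5  h5:3  h6:4  h7:3  h8:3 — peak 5.

5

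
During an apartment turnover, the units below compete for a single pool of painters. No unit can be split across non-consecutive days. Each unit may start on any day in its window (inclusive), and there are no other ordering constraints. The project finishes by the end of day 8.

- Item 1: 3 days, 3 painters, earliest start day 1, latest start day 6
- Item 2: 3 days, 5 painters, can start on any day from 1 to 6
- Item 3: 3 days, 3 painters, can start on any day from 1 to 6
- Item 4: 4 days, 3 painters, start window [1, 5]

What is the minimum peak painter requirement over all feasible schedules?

8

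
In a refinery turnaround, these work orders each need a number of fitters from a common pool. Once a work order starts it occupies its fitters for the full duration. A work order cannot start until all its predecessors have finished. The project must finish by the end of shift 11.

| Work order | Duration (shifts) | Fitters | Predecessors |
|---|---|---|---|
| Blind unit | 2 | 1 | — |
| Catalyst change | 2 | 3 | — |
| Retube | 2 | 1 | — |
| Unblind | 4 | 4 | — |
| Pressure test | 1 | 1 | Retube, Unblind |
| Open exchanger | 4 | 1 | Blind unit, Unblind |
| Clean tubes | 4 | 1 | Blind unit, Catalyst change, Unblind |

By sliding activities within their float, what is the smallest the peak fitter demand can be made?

4

Early-start (Blind unit@1, Catalyst change@1, Retube@1, Unblind@1, Pressure test@5, Open exchanger@5, Clean tubes@5) gives peak 9: s1:9  s2:9  s3:4  s4:4  s5:3  s6:2  s7:2  s8:2  s9:0  s10:0  s11:0.
Shift Retube→7, Unblind→3, Pressure test→9, Open exchanger→7, Clean tubes→7.
Schedule Blind unit@1, Catalyst change@1, Retube@7, Unblind@3, Pressure test@9, Open exchanger@7, Clean tubes@7: s1:4  s2:4  s3:4  s4:4  s5:4  s6:4  s7:3  s8:3  s9:3  s10:2  s11:0 — peak 4.
Total fitter-shifts = 35 over 11 shifts ⇒ peak ≥ ⌈35/11⌉ = 4, so 4 is optimal.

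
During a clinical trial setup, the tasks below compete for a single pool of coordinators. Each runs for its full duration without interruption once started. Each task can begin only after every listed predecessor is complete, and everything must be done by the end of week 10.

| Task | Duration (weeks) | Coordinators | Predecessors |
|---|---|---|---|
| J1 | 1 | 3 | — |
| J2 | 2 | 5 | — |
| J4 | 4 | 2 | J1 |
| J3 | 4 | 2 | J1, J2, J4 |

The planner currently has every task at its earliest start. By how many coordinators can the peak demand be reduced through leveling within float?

1

Early-start peak: w1:8  w2:7  w3:2  w4:2  w5:2  w6:2  w7:2  w8:2  w9:2  w10:0 ⇒ 8.
Leveled (J1@1, J2@2, J4@2, J3@6): w1:3  w2:7  w3:7  w4:2  w5:2  w6:2  w7:2  w8:2  w9:2  w10:0 ⇒ 7.
Reduction 8 − 7 = 1.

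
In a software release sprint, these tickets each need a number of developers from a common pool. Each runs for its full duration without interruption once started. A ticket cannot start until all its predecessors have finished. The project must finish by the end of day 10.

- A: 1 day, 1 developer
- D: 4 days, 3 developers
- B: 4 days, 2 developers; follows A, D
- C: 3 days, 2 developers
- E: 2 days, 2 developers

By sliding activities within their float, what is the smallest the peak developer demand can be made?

Early-start (A@1, D@1, B@5, C@1, E@1) gives peak 8: d1:8  d2:7  d3:5  d4:3  d5:2  d6:2  d7:2  d8:2  d9:0  d10:0.
Shift C→5, E→8.
Schedule A@1, D@1, B@5, C@5, E@8: d1:4  d2:3  d3:3  d4:3  d5:4  d6:4  d7:4  d8:4  d9:2  d10:0 — peak 4.
Total developer-days = 31 over 10 days ⇒ peak ≥ ⌈31/10⌉ = 4, so 4 is optimal.

4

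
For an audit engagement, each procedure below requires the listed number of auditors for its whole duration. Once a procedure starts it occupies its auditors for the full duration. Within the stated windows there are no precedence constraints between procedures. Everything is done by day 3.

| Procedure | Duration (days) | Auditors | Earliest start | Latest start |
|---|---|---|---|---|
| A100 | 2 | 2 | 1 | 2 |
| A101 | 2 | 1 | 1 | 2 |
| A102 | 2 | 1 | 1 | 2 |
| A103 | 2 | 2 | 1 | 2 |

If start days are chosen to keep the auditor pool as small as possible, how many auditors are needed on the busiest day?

6

Schedule A100@1, A101@1, A102@1, A103@1: d1:6  d2:6  d3:0 — peak 6.
No arrangement of the 16 feasible schedules does better.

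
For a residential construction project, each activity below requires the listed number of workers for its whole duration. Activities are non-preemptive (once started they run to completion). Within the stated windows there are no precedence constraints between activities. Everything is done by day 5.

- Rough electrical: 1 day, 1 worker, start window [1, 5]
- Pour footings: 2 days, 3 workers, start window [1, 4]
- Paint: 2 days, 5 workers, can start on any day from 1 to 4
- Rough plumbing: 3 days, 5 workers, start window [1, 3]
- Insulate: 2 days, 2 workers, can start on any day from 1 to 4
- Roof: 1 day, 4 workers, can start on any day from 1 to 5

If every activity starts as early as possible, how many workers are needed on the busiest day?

20

Early-start schedule: Rough electrical@1, Pour footings@1, Paint@1, Rough plumbing@1, Insulate@1, Roof@1.
Load per day: day 1: 20, day 2: 15, day 3: 5, day 4: 0, day 5: 0.
Peak is 20.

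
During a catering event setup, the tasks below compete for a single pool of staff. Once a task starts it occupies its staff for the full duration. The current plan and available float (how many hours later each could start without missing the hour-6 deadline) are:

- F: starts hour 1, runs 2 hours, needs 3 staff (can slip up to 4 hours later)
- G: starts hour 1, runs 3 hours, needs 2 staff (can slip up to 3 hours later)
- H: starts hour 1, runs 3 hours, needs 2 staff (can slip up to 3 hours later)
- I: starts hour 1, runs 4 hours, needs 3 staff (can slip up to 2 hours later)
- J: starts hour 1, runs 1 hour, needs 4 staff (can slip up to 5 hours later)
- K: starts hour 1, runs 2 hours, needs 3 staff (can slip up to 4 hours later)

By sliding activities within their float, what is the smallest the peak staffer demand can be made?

7

Early-start (F@1, G@1, H@1, I@1, J@1, K@1) gives peak 17: h1:17  h2:13  h3:7  h4:3  h5:0  h6:0.
Shift I→3, J→4, K→5.
Schedule F@1, G@1, H@1, I@3, J@4, K@5: h1:7  h2:7  h3:7  h4:7  h5:6  h6:6 — peak 7.
Total staffer-hours = 40 over 6 hours ⇒ peak ≥ ⌈40/6⌉ = 7, so 7 is optimal.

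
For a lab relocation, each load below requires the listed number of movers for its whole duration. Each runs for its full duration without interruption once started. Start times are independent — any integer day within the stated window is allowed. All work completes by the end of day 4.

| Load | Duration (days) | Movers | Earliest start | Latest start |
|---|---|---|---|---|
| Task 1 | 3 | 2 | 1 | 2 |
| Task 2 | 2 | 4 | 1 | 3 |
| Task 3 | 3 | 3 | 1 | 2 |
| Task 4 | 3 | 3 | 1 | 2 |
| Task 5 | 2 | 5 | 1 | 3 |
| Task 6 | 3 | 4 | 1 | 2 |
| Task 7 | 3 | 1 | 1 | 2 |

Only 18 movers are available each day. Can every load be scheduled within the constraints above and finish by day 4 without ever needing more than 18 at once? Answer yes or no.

yes

Schedule Task 1@1, Task 2@1, Task 3@1, Task 4@1, Task 5@3, Task 6@1, Task 7@1: d1:17  d2:17  d3:18  d4:5 — peak 18 ≤ 18.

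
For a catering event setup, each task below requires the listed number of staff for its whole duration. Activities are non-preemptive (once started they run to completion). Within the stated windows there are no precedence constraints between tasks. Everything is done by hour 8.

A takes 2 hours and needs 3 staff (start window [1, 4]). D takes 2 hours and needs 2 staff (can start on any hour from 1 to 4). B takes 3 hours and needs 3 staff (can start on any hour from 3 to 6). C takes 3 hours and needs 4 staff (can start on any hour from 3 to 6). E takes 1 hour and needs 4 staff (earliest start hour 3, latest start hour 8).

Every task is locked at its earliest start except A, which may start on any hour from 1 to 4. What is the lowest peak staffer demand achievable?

A@1: h1:5  h2:5  h3:11  h4:7  h5:7  h6:0  h7:0  h8:0 → peak 11
A@2: h1:2  h2:5  h3:14  h4:7  h5:7  h6:0  h7:0  h8:0 → peak 14
A@3: h1:2  h2:2  h3:14  h4:10  h5:7  h6:0  h7:0  h8:0 → peak 14
A@4: h1:2  h2:2  h3:11  h4:10  h5:10  h6:0  h7:0  h8:0 → peak 11
Best is A@1, peak 11.

11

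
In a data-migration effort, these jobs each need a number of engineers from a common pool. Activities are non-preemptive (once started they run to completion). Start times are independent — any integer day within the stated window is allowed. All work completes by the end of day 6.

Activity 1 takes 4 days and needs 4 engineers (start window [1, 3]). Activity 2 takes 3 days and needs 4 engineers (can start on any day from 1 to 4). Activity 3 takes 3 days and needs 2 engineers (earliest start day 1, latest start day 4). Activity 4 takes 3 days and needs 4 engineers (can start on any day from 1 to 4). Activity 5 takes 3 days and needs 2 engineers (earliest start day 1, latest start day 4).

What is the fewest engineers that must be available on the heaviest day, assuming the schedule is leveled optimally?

10

Early-start (Activity 1@1, Activity 2@1, Activity 3@1, Activity 4@1, Activity 5@1) gives peak 16: d1:16  d2:16  d3:16  d4:4  d5:0  d6:0.
Shift Activity 4→4, Activity 5→4.
Schedule Activity 1@1, Activity 2@1, Activity 3@1, Activity 4@4, Activity 5@4: d1:10  d2:10  d3:10  d4:10  d5:6  d6:6 — peak 10.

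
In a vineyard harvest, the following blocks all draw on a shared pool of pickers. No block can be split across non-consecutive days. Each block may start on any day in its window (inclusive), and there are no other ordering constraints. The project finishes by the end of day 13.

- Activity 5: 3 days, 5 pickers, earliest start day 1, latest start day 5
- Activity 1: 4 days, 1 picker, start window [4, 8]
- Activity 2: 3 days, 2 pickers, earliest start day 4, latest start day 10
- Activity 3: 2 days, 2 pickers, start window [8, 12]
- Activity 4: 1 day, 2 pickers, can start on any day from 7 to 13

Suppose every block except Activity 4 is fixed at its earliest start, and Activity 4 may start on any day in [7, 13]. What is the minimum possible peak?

5

Activity 4@7: d1:5  d2:5  d3:5  d4:3  d5:3  d6:3  d7:3  d8:2  d9:2  d10:0  d11:0  d12:0  d13:0 → peak 5
Activity 4@8: d1:5  d2:5  d3:5  d4:3  d5:3  d6:3  d7:1  d8:4  d9:2  d10:0  d11:0  d12:0  d13:0 → peak 5
Activity 4@9: d1:5  d2:5  d3:5  d4:3  d5:3  d6:3  d7:1  d8:2  d9:4  d10:0  d11:0  d12:0  d13:0 → peak 5
Activity 4@10: d1:5  d2:5  d3:5  d4:3  d5:3  d6:3  d7:1  d8:2  d9:2  d10:2  d11:0  d12:0  d13:0 → peak 5
Activity 4@11: d1:5  d2:5  d3:5  d4:3  d5:3  d6:3  d7:1  d8:2  d9:2  d10:0  d11:2  d12:0  d13:0 → peak 5
Activity 4@12: d1:5  d2:5  d3:5  d4:3  d5:3  d6:3  d7:1  d8:2  d9:2  d10:0  d11:0  d12:2  d13:0 → peak 5
Activity 4@13: d1:5  d2:5  d3:5  d4:3  d5:3  d6:3  d7:1  d8:2  d9:2  d10:0  d11:0  d12:0  d13:2 → peak 5
Best is Activity 4@7, peak 5.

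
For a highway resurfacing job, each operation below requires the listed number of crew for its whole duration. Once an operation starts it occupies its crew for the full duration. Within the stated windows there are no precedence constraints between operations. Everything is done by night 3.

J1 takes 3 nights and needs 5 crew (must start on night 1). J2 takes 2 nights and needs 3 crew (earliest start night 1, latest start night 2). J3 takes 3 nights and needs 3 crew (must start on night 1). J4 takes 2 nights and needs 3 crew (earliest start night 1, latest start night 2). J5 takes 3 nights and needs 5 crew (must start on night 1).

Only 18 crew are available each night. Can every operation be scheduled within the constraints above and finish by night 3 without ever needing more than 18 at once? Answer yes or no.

The minimum achievable peak is 19; 18 < 19, so no feasible schedule stays within the cap.

no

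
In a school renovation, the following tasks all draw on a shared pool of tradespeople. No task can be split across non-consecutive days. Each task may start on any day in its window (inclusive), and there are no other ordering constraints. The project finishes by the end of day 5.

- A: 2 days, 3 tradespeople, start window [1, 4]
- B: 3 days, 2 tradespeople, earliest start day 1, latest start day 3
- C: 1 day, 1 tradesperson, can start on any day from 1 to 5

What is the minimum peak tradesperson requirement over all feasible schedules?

Early-start (A@1, B@1, C@1) gives peak 6: d1:6  d2:5  d3:2  d4:0  d5:0.
Shift B→3, C→3.
Schedule A@1, B@3, C@3: d1:3  d2:3  d3:3  d4:2  d5:2 — peak 3.
Total tradesperson-days = 13 over 5 days ⇒ peak ≥ ⌈13/5⌉ = 3, so 3 is optimal.

3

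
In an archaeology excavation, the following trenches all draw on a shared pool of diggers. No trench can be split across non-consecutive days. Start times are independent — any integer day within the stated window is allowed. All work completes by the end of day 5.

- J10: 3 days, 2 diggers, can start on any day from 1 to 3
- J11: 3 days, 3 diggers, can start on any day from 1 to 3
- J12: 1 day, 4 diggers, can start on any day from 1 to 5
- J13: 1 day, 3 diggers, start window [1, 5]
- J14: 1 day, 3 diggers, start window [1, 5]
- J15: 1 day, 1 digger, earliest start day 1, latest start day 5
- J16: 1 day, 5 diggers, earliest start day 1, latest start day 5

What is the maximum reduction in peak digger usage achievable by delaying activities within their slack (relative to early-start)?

14

Early-start peak: d1:21  d2:5  d3:5  d4:0  d5:0 ⇒ 21.
Leveled (J10@1, J11@2, J12@4, J13@5, J14@5, J15@2, J16@1): d1:7  d2:6  d3:5  d4:7  d5:6 ⇒ 7.
Reduction 21 − 7 = 14.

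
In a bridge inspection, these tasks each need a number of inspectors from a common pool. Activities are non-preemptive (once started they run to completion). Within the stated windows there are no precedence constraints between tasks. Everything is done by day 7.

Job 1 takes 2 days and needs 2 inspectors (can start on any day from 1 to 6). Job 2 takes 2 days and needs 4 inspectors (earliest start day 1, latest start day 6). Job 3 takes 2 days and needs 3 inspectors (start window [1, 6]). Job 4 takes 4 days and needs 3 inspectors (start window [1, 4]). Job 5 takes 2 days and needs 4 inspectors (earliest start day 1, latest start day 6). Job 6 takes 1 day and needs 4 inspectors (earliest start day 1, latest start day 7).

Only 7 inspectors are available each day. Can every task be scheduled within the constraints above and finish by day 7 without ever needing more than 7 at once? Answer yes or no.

yes

Schedule Job 1@1, Job 2@1, Job 3@3, Job 4@3, Job 5@5, Job 6@7: d1:6  d2:6  d3:6  d4:6  d5:7  d6:7  d7:4 — peak 7 ≤ 7.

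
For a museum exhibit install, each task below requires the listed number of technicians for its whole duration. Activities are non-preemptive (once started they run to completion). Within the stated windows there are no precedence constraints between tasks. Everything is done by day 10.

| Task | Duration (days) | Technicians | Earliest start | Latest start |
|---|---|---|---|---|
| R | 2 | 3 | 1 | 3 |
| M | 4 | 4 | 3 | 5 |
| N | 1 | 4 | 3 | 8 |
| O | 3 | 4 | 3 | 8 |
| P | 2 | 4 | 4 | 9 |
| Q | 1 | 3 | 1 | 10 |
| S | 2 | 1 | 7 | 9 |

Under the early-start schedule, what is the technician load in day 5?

12

At early start, day 5 has: M, O, P.
Demand: 4 + 4 + 4 = 12.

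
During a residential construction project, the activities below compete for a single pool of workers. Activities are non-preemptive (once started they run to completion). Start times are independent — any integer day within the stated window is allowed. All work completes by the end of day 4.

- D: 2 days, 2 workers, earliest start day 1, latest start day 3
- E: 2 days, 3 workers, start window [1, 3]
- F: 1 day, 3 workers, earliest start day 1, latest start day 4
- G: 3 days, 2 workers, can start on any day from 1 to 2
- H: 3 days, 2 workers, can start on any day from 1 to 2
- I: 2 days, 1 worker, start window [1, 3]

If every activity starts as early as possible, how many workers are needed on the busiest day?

Early-start schedule: D@1, E@1, F@1, G@1, H@1, I@1.
Load per day: day 1: 13, day 2: 10, day 3: 4, day 4: 0.
Peak is 13.

13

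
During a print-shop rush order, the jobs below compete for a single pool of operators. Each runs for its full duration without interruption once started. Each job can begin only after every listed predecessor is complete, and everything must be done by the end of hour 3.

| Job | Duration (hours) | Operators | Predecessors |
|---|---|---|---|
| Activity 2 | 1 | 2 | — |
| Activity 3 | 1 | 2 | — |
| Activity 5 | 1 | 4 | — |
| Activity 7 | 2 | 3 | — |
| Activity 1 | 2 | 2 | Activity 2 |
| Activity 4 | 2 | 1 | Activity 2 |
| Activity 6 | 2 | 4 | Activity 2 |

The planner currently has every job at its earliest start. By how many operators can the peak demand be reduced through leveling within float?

1

Early-start peak: h1:11  h2:10  h3:7 ⇒ 11.
Leveled (Activity 2@1, Activity 3@1, Activity 5@1, Activity 7@2, Activity 1@2, Activity 4@2, Activity 6@2): h1:8  h2:10  h3:10 ⇒ 10.
Reduction 11 − 10 = 1.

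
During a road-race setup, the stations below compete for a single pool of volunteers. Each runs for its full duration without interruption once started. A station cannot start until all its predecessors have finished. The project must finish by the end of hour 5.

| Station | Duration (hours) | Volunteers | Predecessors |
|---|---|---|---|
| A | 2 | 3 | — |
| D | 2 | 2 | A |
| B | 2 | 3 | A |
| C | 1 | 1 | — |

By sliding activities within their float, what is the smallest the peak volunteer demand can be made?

5

Schedule A@1, D@3, B@3, C@1: h1:4  h2:3  h3:5  h4:5  h5:0 — peak 5.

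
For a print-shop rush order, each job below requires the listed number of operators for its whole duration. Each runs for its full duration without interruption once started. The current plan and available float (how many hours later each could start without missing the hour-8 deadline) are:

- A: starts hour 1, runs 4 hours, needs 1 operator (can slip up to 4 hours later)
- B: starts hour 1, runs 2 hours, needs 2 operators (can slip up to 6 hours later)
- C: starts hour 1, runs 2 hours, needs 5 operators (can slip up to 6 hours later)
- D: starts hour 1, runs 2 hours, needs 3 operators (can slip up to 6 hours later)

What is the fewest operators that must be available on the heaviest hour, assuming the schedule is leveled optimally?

5

Early-start (A@1, B@1, C@1, D@1) gives peak 11: h1:11  h2:11  h3:1  h4:1  h5:0  h6:0  h7:0  h8:0.
Shift C→5, D→3.
Schedule A@1, B@1, C@5, D@3: h1:3  h2:3  h3:4  h4:4  h5:5  h6:5  h7:0  h8:0 — peak 5.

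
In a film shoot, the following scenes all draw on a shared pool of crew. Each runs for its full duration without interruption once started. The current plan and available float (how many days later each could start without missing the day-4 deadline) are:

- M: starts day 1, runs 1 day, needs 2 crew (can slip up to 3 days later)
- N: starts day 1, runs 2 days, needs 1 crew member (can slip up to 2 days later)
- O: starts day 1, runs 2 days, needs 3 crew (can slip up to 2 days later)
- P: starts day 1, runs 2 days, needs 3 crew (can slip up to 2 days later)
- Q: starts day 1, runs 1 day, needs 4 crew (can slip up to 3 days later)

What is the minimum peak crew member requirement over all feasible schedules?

6

Early-start (M@1, N@1, O@1, P@1, Q@1) gives peak 13: d1:13  d2:7  d3:0  d4:0.
Shift O→3, P→3, Q→2.
Schedule M@1, N@1, O@3, P@3, Q@2: d1:3  d2:5  d3:6  d4:6 — peak 6.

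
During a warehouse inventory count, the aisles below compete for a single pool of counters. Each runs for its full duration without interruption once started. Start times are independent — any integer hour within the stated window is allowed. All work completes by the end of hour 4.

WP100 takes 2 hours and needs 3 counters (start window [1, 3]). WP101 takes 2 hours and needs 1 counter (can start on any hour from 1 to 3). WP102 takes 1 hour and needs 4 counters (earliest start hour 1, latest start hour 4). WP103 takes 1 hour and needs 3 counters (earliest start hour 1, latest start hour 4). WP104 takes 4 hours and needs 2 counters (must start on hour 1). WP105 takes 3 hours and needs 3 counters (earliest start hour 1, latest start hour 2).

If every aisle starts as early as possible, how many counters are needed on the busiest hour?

Early-start schedule: WP100@1, WP101@1, WP102@1, WP103@1, WP104@1, WP105@1.
Load per hour: hour 1: 16, hour 2: 9, hour 3: 5, hour 4: 2.
Peak is 16.

16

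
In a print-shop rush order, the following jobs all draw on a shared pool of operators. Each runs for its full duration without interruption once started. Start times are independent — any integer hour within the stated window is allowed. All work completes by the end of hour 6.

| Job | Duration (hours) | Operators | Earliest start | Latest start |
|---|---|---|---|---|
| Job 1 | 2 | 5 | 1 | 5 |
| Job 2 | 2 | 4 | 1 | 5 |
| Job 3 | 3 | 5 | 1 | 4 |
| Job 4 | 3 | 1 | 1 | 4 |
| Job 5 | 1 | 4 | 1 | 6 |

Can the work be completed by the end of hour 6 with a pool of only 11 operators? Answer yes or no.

yes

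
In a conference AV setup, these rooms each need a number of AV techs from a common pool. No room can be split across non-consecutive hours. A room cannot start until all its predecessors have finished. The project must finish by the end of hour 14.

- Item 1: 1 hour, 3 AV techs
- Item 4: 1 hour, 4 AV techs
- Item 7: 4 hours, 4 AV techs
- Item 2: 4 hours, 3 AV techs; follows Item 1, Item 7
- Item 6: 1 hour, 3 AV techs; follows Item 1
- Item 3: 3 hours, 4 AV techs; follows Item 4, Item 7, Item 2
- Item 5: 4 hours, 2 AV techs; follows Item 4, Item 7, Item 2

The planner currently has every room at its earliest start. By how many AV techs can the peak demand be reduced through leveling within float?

Early-start peak: h1:11  h2:7  h3:4  h4:4  h5:3  h6:3  h7:3  h8:3  h9:6  h10:6  h11:6  h12:2  h13:0  h14:0 ⇒ 11.
Leveled (Item 1@1, Item 4@2, Item 7@3, Item 2@7, Item 6@7, Item 3@11, Item 5@11): h1:3  h2:4  h3:4  h4:4  h5:4  h6:4  h7:6  h8:3  h9:3  h10:3  h11:6  h12:6  h13:6  h14:2 ⇒ 6.
Reduction 11 − 6 = 5.

5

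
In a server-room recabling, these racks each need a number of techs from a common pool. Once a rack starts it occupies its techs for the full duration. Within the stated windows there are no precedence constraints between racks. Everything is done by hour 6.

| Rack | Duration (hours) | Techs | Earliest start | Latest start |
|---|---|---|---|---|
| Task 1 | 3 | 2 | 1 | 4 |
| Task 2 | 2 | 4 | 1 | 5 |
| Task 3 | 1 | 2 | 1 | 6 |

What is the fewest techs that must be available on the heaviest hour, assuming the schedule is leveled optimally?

4

Early-start (Task 1@1, Task 2@1, Task 3@1) gives peak 8: h1:8  h2:6  h3:2  h4:0  h5:0  h6:0.
Shift Task 2→4.
Schedule Task 1@1, Task 2@4, Task 3@1: h1:4  h2:2  h3:2  h4:4  h5:4  h6:0 — peak 4.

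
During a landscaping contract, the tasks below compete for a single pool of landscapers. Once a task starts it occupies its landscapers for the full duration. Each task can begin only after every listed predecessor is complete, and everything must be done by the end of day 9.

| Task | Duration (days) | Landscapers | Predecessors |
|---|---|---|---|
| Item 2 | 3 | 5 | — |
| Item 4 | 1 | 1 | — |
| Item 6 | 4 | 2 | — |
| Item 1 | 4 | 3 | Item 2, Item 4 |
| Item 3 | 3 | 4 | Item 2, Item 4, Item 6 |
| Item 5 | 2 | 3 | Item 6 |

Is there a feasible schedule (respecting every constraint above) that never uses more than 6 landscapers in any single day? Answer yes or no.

no

The minimum achievable peak is 7; 6 < 7, so no feasible schedule stays within the cap.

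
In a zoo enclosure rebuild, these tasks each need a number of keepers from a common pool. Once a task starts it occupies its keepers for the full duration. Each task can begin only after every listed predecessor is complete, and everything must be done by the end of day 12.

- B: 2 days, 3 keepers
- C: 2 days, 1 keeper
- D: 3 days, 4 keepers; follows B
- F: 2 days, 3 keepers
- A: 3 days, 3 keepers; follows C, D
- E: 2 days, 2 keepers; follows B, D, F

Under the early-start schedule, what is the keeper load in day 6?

At early start, day 6 has: A, E.
Demand: 3 + 2 = 5.

5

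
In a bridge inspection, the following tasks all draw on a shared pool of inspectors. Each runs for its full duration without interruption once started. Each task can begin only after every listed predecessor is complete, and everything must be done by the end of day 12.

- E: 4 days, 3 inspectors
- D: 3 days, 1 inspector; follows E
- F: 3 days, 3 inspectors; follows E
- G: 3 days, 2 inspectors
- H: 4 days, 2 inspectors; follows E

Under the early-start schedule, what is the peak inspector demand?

Early-start schedule: E@1, D@5, F@5, G@1, H@5.
Load per day: day 1: 5, day 2: 5, day 3: 5, day 4: 3, day 5: 6, day 6: 6, day 7: 6, day 8: 2, day 9: 0, day 10: 0, day 11: 0, day 12: 0.
Peak is 6.

6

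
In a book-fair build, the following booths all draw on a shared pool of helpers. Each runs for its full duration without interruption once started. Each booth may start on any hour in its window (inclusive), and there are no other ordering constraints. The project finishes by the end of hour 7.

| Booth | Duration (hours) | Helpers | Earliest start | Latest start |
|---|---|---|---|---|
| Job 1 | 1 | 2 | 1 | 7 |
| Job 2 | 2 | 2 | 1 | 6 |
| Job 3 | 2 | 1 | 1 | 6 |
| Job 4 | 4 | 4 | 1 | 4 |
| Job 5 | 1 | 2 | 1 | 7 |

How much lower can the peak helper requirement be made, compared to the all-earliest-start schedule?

7

Early-start peak: h1:11  h2:7  h3:4  h4:4  h5:0  h6:0  h7:0 ⇒ 11.
Leveled (Job 1@1, Job 2@1, Job 3@2, Job 4@4, Job 5@3): h1:4  h2:3  h3:3  h4:4  h5:4  h6:4  h7:4 ⇒ 4.
Reduction 11 − 4 = 7.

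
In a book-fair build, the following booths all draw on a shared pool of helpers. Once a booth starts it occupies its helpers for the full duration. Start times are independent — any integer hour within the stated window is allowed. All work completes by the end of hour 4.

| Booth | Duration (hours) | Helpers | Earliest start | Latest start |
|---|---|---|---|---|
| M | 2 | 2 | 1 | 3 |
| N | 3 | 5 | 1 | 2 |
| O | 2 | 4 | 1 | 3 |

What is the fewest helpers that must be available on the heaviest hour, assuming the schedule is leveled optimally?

Early-start (M@1, N@1, O@1) gives peak 11: h1:11  h2:11  h3:5  h4:0.
Shift O→3.
Schedule M@1, N@1, O@3: h1:7  h2:7  h3:9  h4:4 — peak 9.
No arrangement of the 18 feasible schedules does better.

9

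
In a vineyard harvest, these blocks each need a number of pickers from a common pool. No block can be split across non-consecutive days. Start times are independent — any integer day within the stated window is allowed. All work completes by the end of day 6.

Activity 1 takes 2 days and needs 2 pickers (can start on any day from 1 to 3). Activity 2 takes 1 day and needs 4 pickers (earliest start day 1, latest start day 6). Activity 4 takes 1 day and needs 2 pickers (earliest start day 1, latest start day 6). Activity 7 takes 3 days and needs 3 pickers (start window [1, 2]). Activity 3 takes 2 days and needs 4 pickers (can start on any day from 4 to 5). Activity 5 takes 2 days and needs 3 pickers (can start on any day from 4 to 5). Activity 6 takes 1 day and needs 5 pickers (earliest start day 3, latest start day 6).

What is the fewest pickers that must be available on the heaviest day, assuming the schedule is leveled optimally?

7

Early-start (Activity 1@1, Activity 2@1, Activity 4@1, Activity 7@1, Activity 3@4, Activity 5@4, Activity 6@3) gives peak 11: d1:11  d2:5  d3:8  d4:7  d5:7  d6:0.
Shift Activity 2→3, Activity 6→6.
Schedule Activity 1@1, Activity 2@3, Activity 4@1, Activity 7@1, Activity 3@4, Activity 5@4, Activity 6@6: d1:7  d2:5  d3:7  d4:7  d5:7  d6:5 — peak 7.
Total picker-days = 38 over 6 days ⇒ peak ≥ ⌈38/6⌉ = 7, so 7 is optimal.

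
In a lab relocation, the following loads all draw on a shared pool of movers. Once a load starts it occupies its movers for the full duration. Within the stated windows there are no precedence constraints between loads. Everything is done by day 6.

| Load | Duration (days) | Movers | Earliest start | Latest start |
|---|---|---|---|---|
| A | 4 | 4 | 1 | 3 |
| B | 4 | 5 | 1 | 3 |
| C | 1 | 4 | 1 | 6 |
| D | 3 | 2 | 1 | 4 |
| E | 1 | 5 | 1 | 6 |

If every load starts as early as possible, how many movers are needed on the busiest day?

Early-start schedule: A@1, B@1, C@1, D@1, E@1.
Load per day: day 1: 20, day 2: 11, day 3: 11, day 4: 9, day 5: 0, day 6: 0.
Peak is 20.

20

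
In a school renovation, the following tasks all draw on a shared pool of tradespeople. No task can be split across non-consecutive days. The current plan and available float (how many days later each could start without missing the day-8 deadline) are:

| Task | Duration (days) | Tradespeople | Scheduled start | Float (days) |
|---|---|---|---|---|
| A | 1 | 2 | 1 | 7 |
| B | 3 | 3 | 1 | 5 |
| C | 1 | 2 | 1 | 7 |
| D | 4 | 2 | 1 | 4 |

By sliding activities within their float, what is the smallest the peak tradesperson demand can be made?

4

Early-start (A@1, B@1, C@1, D@1) gives peak 9: d1:9  d2:5  d3:5  d4:2  d5:0  d6:0  d7:0  d8:0.
Shift B→2, D→5.
Schedule A@1, B@2, C@1, D@5: d1:4  d2:3  d3:3  d4:3  d5:2  d6:2  d7:2  d8:2 — peak 4.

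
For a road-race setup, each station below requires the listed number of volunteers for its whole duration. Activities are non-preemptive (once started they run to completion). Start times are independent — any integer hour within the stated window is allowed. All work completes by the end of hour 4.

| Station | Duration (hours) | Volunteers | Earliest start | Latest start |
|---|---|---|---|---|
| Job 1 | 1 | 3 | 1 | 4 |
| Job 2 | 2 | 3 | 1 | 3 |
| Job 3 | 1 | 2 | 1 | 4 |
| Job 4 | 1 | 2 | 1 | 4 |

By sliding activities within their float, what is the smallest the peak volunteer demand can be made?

4

Early-start (Job 1@1, Job 2@1, Job 3@1, Job 4@1) gives peak 10: h1:10  h2:3  h3:0  h4:0.
Shift Job 2→2, Job 3→4, Job 4→4.
Schedule Job 1@1, Job 2@2, Job 3@4, Job 4@4: h1:3  h2:3  h3:3  h4:4 — peak 4.
Total volunteer-hours = 13 over 4 hours ⇒ peak ≥ ⌈13/4⌉ = 4, so 4 is optimal.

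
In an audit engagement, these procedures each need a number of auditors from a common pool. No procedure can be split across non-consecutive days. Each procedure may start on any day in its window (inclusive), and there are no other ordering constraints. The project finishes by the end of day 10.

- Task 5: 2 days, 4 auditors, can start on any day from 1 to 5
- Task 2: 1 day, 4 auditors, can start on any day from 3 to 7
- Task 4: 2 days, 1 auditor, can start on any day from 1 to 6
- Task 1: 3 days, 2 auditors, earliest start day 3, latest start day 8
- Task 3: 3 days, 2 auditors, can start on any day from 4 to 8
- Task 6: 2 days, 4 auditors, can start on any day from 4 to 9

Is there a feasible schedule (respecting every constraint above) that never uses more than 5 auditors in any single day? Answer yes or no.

yes

Schedule Task 5@1, Task 2@3, Task 4@4, Task 1@4, Task 3@6, Task 6@9: d1:4  d2:4  d3:4  d4:3  d5:3  d6:4  d7:2  d8:2  d9:4  d10:4 — peak 4 ≤ 5.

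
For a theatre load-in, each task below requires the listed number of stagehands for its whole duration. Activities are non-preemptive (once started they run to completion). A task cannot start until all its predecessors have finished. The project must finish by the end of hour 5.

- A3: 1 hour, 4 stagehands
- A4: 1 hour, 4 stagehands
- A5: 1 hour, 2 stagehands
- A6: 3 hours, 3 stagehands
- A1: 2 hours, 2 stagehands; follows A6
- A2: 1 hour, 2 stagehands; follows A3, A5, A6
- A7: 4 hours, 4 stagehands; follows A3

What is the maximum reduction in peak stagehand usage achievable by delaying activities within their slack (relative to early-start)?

3

Early-start peak: h1:13  h2:7  h3:7  h4:8  h5:6 ⇒ 13.
Leveled (A3@1, A4@4, A5@1, A6@1, A1@4, A2@5, A7@2): h1:9  h2:7  h3:7  h4:10  h5:8 ⇒ 10.
Reduction 13 − 10 = 3.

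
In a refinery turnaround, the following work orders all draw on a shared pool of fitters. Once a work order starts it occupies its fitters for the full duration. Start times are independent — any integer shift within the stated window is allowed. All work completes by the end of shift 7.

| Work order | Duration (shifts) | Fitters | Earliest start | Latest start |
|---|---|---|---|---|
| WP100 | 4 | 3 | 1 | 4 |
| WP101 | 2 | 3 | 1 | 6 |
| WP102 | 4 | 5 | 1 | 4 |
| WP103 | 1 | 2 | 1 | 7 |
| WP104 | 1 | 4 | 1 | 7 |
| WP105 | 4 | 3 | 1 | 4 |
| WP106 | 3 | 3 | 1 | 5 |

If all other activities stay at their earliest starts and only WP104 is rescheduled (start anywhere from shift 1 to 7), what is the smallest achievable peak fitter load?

WP104@1: s1:23  s2:17  s3:14  s4:11  s5:0  s6:0  s7:0 → peak 23
WP104@2: s1:19  s2:21  s3:14  s4:11  s5:0  s6:0  s7:0 → peak 21
WP104@3: s1:19  s2:17  s3:18  s4:11  s5:0  s6:0  s7:0 → peak 19
WP104@4: s1:19  s2:17  s3:14  s4:15  s5:0  s6:0  s7:0 → peak 19
WP104@5: s1:19  s2:17  s3:14  s4:11  s5:4  s6:0  s7:0 → peak 19
WP104@6: s1:19  s2:17  s3:14  s4:11  s5:0  s6:4  s7:0 → peak 19
WP104@7: s1:19  s2:17  s3:14  s4:11  s5:0  s6:0  s7:4 → peak 19
Best is WP104@3, peak 19.

19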